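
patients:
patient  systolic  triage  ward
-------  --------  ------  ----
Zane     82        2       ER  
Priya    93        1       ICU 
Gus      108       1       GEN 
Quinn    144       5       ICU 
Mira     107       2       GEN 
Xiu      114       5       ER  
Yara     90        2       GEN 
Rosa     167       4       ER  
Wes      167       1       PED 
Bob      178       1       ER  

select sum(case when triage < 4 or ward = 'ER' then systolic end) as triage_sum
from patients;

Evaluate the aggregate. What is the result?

1106

patient=Zane: ✓ → 82
patient=Priya: ✓ → 93
patient=Gus: ✓ → 108
patient=Quinn: ✗
patient=Mira: ✓ → 107
patient=Xiu: ✓ → 114
patient=Yara: ✓ → 90
patient=Rosa: ✓ → 167
patient=Wes: ✓ → 167
patient=Bob: ✓ → 178
triage_sum = 82 + 93 + 108 + 107 + 114 + 90 + 167 + 167 + 178 = 1106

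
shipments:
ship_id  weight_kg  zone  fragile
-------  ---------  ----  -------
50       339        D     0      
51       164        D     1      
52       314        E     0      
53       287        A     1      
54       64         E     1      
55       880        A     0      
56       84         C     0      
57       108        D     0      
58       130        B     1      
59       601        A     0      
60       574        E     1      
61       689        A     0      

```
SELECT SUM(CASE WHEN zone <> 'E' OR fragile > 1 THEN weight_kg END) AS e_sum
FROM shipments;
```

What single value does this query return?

ship_id=50: ✓ → 339
ship_id=51: ✓ → 164
ship_id=52: ✗
ship_id=53: ✓ → 287
ship_id=54: ✗
ship_id=55: ✓ → 880
ship_id=56: ✓ → 84
ship_id=57: ✓ → 108
ship_id=58: ✓ → 130
ship_id=59: ✓ → 601
ship_id=60: ✗
ship_id=61: ✓ → 689
e_sum = 339 + 164 + 287 + 880 + 84 + 108 + 130 + 601 + 689 = 3282

3282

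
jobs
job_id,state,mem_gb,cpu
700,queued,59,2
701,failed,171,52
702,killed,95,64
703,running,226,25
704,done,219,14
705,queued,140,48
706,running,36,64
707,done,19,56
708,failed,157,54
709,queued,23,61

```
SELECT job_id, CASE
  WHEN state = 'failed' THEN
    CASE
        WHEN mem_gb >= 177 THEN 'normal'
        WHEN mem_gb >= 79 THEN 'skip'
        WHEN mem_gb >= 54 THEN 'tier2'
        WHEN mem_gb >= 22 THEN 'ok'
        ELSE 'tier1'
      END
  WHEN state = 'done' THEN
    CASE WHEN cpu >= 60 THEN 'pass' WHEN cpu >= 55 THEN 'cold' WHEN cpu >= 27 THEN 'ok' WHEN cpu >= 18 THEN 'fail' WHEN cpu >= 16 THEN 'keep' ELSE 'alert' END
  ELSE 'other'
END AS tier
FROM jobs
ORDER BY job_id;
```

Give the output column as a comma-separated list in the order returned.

job_id=700: state='queued' → outer ELSE → other
job_id=701: state='failed' → inner[mem_gb >= 79] → skip
job_id=702: state='killed' → outer ELSE → other
job_id=703: state='running' → outer ELSE → other
job_id=704: state='done' → inner[ELSE] → alert
job_id=705: state='queued' → outer ELSE → other
job_id=706: state='running' → outer ELSE → other
job_id=707: state='done' → inner[cpu >= 55] → cold
job_id=708: state='failed' → inner[mem_gb >= 79] → skip
job_id=709: state='queued' → outer ELSE → other

other, skip, other, other, alert, other, other, cold, skip, other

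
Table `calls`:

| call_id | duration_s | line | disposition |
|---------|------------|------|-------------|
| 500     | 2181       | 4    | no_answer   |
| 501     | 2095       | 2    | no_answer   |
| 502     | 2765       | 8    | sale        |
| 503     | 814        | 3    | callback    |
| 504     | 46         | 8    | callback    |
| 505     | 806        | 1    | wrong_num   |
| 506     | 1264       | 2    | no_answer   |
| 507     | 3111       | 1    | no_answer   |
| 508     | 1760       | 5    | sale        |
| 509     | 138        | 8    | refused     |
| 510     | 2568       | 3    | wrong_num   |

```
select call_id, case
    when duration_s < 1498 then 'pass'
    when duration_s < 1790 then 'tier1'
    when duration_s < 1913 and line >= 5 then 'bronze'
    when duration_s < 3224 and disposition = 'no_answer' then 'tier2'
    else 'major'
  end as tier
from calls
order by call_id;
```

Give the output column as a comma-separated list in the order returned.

tier2, tier2, major, pass, pass, pass, pass, tier2, tier1, pass, major

call_id=500: duration_s < 3224 and disposition = 'no_answer' → tier2
call_id=501: duration_s < 3224 and disposition = 'no_answer' → tier2
call_id=502: ELSE → major
call_id=503: duration_s < 1498 → pass
call_id=504: duration_s < 1498 → pass
call_id=505: duration_s < 1498 → pass
call_id=506: duration_s < 1498 → pass
call_id=507: duration_s < 3224 and disposition = 'no_answer' → tier2
call_id=508: duration_s < 1790 → tier1
call_id=509: duration_s < 1498 → pass
call_id=510: ELSE → major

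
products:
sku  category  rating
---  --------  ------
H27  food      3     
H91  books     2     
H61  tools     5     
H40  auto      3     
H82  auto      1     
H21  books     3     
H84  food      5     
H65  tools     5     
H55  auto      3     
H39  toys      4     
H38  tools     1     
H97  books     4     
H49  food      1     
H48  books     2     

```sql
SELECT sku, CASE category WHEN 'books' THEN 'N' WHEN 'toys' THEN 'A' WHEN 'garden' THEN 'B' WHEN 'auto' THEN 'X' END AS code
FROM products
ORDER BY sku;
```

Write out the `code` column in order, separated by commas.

sku=H21: category='books' → N
sku=H27: (no match → NULL) → NULL
sku=H38: (no match → NULL) → NULL
sku=H39: category='toys' → A
sku=H40: category='auto' → X
sku=H48: category='books' → N
sku=H49: (no match → NULL) → NULL
sku=H55: category='auto' → X
sku=H61: (no match → NULL) → NULL
sku=H65: (no match → NULL) → NULL
sku=H82: category='auto' → X
sku=H84: (no match → NULL) → NULL
sku=H91: category='books' → N
sku=H97: category='books' → N

N, NULL, NULL, A, X, N, NULL, X, NULL, NULL, X, NULL, N, N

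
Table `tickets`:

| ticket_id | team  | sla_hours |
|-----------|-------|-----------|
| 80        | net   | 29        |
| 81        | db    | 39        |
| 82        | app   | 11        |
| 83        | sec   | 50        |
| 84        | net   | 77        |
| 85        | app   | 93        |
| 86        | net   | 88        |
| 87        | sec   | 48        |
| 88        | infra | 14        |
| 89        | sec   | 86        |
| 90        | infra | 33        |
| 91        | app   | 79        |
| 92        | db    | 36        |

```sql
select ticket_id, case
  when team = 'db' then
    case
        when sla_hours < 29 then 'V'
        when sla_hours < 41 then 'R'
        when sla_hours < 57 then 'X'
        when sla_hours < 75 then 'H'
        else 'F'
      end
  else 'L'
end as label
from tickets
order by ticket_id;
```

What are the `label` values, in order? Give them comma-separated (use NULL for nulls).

L, R, L, L, L, L, L, L, L, L, L, L, R

ticket_id=80: team='net' → outer ELSE → L
ticket_id=81: team='db' → inner[sla_hours < 41] → R
ticket_id=82: team='app' → outer ELSE → L
ticket_id=83: team='sec' → outer ELSE → L
ticket_id=84: team='net' → outer ELSE → L
ticket_id=85: team='app' → outer ELSE → L
ticket_id=86: team='net' → outer ELSE → L
ticket_id=87: team='sec' → outer ELSE → L
ticket_id=88: team='infra' → outer ELSE → L
ticket_id=89: team='sec' → outer ELSE → L
ticket_id=90: team='infra' → outer ELSE → L
ticket_id=91: team='app' → outer ELSE → L
ticket_id=92: team='db' → inner[sla_hours < 41] → R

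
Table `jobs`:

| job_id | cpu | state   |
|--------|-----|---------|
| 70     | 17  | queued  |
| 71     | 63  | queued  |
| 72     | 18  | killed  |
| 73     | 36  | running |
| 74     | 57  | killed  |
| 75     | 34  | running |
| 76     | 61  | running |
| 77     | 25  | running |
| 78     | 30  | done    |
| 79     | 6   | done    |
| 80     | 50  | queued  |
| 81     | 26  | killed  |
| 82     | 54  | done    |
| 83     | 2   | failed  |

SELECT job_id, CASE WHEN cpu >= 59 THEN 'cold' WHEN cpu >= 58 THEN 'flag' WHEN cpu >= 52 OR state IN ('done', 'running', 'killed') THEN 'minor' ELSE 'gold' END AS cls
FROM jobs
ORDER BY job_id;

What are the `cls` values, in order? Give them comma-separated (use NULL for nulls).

gold, cold, minor, minor, minor, minor, cold, minor, minor, minor, gold, minor, minor, gold

job_id=70: ELSE → gold
job_id=71: cpu >= 59 → cold
job_id=72: cpu >= 52 OR state IN ('done', 'running', 'killed') → minor
job_id=73: cpu >= 52 OR state IN ('done', 'running', 'killed') → minor
job_id=74: cpu >= 52 OR state IN ('done', 'running', 'killed') → minor
job_id=75: cpu >= 52 OR state IN ('done', 'running', 'killed') → minor
job_id=76: cpu >= 59 → cold
job_id=77: cpu >= 52 OR state IN ('done', 'running', 'killed') → minor
job_id=78: cpu >= 52 OR state IN ('done', 'running', 'killed') → minor
job_id=79: cpu >= 52 OR state IN ('done', 'running', 'killed') → minor
job_id=80: ELSE → gold
job_id=81: cpu >= 52 OR state IN ('done', 'running', 'killed') → minor
job_id=82: cpu >= 52 OR state IN ('done', 'running', 'killed') → minor
job_id=83: ELSE → gold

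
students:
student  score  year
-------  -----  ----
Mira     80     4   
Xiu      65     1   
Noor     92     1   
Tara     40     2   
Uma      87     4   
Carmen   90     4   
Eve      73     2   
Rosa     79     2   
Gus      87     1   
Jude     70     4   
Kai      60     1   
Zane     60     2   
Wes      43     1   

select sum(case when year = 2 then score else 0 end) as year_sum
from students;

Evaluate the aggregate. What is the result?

student=Mira: ✗
student=Xiu: ✗
student=Noor: ✗
student=Tara: ✓ → 40
student=Uma: ✗
student=Carmen: ✗
student=Eve: ✓ → 73
student=Rosa: ✓ → 79
student=Gus: ✗
student=Jude: ✗
student=Kai: ✗
student=Zane: ✓ → 60
student=Wes: ✗
year_sum = 40 + 73 + 79 + 60 = 252

252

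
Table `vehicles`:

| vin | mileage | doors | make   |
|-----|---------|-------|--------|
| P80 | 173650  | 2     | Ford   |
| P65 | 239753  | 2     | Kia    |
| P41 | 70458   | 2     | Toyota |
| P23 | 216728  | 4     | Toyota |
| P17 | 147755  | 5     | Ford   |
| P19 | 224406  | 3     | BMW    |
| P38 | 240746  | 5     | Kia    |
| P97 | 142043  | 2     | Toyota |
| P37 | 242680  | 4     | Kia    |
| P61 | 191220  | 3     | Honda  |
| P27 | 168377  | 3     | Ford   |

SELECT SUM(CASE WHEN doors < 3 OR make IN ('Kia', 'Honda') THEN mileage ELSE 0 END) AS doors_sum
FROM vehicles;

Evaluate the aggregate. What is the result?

vin=P80: ✓ → 173650
vin=P65: ✓ → 239753
vin=P41: ✓ → 70458
vin=P23: ✗
vin=P17: ✗
vin=P19: ✗
vin=P38: ✓ → 240746
vin=P97: ✓ → 142043
vin=P37: ✓ → 242680
vin=P61: ✓ → 191220
vin=P27: ✗
doors_sum = 173650 + 239753 + 70458 + 240746 + 142043 + 242680 + 191220 = 1300550

1300550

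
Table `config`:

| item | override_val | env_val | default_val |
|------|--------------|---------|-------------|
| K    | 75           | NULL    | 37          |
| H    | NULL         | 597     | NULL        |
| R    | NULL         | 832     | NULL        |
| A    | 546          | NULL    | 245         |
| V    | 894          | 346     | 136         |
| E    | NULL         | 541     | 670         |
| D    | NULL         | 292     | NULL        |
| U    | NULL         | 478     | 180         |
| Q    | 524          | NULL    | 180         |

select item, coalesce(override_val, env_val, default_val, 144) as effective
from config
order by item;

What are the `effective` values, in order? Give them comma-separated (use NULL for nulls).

546, 292, 541, 597, 75, 524, 832, 478, 894

item=A: override_val=546 → 546
item=D: override_val=NULL, env_val=292 → 292
item=E: override_val=NULL, env_val=541 → 541
item=H: override_val=NULL, env_val=597 → 597
item=K: override_val=75 → 75
item=Q: override_val=524 → 524
item=R: override_val=NULL, env_val=832 → 832
item=U: override_val=NULL, env_val=478 → 478
item=V: override_val=894 → 894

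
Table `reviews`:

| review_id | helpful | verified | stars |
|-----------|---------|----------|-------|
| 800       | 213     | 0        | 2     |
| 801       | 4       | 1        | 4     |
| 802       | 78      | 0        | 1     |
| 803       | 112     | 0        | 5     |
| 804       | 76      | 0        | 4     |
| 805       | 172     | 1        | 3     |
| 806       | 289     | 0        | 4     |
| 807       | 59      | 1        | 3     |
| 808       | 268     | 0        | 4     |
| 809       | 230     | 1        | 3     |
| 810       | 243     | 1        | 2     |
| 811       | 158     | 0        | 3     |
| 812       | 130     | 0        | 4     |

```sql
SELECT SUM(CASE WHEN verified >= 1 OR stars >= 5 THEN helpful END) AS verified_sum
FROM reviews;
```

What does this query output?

review_id=800: ✗
review_id=801: ✓ → 4
review_id=802: ✗
review_id=803: ✓ → 112
review_id=804: ✗
review_id=805: ✓ → 172
review_id=806: ✗
review_id=807: ✓ → 59
review_id=808: ✗
review_id=809: ✓ → 230
review_id=810: ✓ → 243
review_id=811: ✗
review_id=812: ✗
verified_sum = 4 + 112 + 172 + 59 + 230 + 243 = 820

820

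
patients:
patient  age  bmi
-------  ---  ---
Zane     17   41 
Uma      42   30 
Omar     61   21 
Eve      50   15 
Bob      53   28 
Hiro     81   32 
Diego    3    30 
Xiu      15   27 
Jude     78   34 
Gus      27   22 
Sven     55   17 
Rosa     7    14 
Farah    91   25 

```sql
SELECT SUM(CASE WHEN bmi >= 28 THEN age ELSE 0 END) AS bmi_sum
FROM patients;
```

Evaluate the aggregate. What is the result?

274

patient=Zane: ✓ → 17
patient=Uma: ✓ → 42
patient=Omar: ✗
patient=Eve: ✗
patient=Bob: ✓ → 53
patient=Hiro: ✓ → 81
patient=Diego: ✓ → 3
patient=Xiu: ✗
patient=Jude: ✓ → 78
patient=Gus: ✗
patient=Sven: ✗
patient=Rosa: ✗
patient=Farah: ✗
bmi_sum = 17 + 42 + 53 + 81 + 3 + 78 = 274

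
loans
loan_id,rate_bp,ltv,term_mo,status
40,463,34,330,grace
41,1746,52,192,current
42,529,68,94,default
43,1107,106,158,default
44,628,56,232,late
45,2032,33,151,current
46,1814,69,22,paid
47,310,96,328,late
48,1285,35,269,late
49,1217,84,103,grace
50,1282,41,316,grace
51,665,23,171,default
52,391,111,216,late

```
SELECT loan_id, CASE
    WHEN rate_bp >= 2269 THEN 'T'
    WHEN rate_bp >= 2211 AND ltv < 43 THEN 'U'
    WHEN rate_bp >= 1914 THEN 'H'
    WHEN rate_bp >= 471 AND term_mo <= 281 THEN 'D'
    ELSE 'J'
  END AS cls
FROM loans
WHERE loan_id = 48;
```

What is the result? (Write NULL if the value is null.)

loan_id = 48: rate_bp=1285, ltv=35, term_mo=269, status=late.
rate_bp >= 2269 → false
rate_bp >= 2211 AND ltv < 43 → false
rate_bp >= 1914 → false
rate_bp >= 471 AND term_mo <= 281 → true → D

D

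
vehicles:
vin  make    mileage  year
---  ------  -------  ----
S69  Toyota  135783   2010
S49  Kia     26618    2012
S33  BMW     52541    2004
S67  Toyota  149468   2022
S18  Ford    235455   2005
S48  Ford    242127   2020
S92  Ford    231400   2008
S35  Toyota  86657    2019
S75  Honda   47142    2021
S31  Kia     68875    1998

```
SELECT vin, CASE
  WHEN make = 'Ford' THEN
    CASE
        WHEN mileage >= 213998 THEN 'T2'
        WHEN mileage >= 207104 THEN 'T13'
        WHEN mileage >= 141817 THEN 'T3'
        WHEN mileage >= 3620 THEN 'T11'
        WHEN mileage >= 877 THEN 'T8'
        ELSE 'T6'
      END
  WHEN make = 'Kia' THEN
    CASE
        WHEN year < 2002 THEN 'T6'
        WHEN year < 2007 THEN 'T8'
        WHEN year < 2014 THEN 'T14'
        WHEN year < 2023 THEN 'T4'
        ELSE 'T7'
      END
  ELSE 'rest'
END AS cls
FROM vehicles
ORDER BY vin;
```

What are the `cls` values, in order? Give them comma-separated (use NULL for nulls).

vin=S18: make='Ford' → inner[mileage >= 213998] → T2
vin=S31: make='Kia' → inner[year < 2002] → T6
vin=S33: make='BMW' → outer ELSE → rest
vin=S35: make='Toyota' → outer ELSE → rest
vin=S48: make='Ford' → inner[mileage >= 213998] → T2
vin=S49: make='Kia' → inner[year < 2014] → T14
vin=S67: make='Toyota' → outer ELSE → rest
vin=S69: make='Toyota' → outer ELSE → rest
vin=S75: make='Honda' → outer ELSE → rest
vin=S92: make='Ford' → inner[mileage >= 213998] → T2

T2, T6, rest, rest, T2, T14, rest, rest, rest, T2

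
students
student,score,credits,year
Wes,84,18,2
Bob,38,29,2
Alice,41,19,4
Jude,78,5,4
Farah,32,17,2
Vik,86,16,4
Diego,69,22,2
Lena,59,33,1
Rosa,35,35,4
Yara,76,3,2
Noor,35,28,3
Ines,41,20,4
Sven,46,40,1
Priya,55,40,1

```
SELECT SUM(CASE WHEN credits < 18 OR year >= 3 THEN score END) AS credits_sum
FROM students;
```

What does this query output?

424

student=Wes: ✗
student=Bob: ✗
student=Alice: ✓ → 41
student=Jude: ✓ → 78
student=Farah: ✓ → 32
student=Vik: ✓ → 86
student=Diego: ✗
student=Lena: ✗
student=Rosa: ✓ → 35
student=Yara: ✓ → 76
student=Noor: ✓ → 35
student=Ines: ✓ → 41
student=Sven: ✗
student=Priya: ✗
credits_sum = 41 + 78 + 32 + 86 + 35 + 76 + 35 + 41 = 424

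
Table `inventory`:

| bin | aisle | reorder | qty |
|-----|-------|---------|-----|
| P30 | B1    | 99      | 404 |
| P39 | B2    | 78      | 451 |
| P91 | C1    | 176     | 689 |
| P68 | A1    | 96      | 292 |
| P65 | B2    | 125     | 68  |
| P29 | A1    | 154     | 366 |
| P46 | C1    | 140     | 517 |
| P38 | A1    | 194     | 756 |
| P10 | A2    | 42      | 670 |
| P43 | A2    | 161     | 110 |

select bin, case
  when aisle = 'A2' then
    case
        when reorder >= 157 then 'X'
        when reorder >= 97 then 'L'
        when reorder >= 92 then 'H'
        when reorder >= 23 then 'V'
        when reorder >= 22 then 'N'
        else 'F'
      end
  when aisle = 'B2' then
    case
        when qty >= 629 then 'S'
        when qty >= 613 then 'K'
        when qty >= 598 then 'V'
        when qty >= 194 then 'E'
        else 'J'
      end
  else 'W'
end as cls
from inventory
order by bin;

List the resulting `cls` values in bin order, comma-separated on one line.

bin=P10: aisle='A2' → inner[reorder >= 23] → V
bin=P29: aisle='A1' → outer ELSE → W
bin=P30: aisle='B1' → outer ELSE → W
bin=P38: aisle='A1' → outer ELSE → W
bin=P39: aisle='B2' → inner[qty >= 194] → E
bin=P43: aisle='A2' → inner[reorder >= 157] → X
bin=P46: aisle='C1' → outer ELSE → W
bin=P65: aisle='B2' → inner[ELSE] → J
bin=P68: aisle='A1' → outer ELSE → W
bin=P91: aisle='C1' → outer ELSE → W

V, W, W, W, E, X, W, J, W, W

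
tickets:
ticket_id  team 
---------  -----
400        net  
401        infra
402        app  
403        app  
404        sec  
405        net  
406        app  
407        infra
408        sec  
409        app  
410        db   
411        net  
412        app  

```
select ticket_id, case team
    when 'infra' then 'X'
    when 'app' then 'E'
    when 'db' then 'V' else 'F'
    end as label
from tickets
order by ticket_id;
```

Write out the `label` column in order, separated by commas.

F, X, E, E, F, F, E, X, F, E, V, F, E

ticket_id=400: ELSE → F
ticket_id=401: team='infra' → X
ticket_id=402: team='app' → E
ticket_id=403: team='app' → E
ticket_id=404: ELSE → F
ticket_id=405: ELSE → F
ticket_id=406: team='app' → E
ticket_id=407: team='infra' → X
ticket_id=408: ELSE → F
ticket_id=409: team='app' → E
ticket_id=410: team='db' → V
ticket_id=411: ELSE → F
ticket_id=412: team='app' → E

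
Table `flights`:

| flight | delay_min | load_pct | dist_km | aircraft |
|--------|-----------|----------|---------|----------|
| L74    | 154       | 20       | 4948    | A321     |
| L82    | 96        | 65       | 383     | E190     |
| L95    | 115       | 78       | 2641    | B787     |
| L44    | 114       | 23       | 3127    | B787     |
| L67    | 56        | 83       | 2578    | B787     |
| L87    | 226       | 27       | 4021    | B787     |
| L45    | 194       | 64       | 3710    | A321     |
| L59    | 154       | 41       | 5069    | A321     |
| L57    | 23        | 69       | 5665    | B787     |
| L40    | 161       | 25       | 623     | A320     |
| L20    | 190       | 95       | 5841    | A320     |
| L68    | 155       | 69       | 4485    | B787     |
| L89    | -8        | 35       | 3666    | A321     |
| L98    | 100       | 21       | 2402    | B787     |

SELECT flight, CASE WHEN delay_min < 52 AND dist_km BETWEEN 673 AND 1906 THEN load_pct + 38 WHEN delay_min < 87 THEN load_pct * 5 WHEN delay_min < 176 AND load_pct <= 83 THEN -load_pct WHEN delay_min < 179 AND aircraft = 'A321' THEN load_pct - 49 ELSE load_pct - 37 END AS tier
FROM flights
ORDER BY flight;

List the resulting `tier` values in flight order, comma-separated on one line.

flight=L20: ELSE → 58
flight=L40: delay_min < 176 AND load_pct <= 83 → -25
flight=L44: delay_min < 176 AND load_pct <= 83 → -23
flight=L45: ELSE → 27
flight=L57: delay_min < 87 → 345
flight=L59: delay_min < 176 AND load_pct <= 83 → -41
flight=L67: delay_min < 87 → 415
flight=L68: delay_min < 176 AND load_pct <= 83 → -69
flight=L74: delay_min < 176 AND load_pct <= 83 → -20
flight=L82: delay_min < 176 AND load_pct <= 83 → -65
flight=L87: ELSE → -10
flight=L89: delay_min < 87 → 175
flight=L95: delay_min < 176 AND load_pct <= 83 → -78
flight=L98: delay_min < 176 AND load_pct <= 83 → -21

58, -25, -23, 27, 345, -41, 415, -69, -20, -65, -10, 175, -78, -21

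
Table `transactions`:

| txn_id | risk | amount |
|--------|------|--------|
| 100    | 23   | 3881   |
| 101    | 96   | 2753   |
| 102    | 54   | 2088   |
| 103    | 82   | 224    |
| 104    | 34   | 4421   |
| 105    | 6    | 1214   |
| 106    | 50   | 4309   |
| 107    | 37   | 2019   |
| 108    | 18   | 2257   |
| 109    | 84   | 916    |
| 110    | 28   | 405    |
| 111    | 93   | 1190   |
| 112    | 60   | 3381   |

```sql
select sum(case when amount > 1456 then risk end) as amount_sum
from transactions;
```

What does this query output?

txn_id=100: ✓ → 23
txn_id=101: ✓ → 96
txn_id=102: ✓ → 54
txn_id=103: ✗
txn_id=104: ✓ → 34
txn_id=105: ✗
txn_id=106: ✓ → 50
txn_id=107: ✓ → 37
txn_id=108: ✓ → 18
txn_id=109: ✗
txn_id=110: ✗
txn_id=111: ✗
txn_id=112: ✓ → 60
amount_sum = 23 + 96 + 54 + 34 + 50 + 37 + 18 + 60 = 372

372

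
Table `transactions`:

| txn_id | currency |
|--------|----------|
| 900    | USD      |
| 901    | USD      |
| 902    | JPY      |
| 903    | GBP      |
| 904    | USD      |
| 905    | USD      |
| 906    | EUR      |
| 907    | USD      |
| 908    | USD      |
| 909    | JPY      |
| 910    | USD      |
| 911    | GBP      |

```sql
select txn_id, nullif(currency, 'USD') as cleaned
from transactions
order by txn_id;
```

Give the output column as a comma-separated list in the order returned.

NULL, NULL, JPY, GBP, NULL, NULL, EUR, NULL, NULL, JPY, NULL, GBP

txn_id=900: currency=USD vs USD: equal → NULL
txn_id=901: currency=USD vs USD: equal → NULL
txn_id=902: currency=JPY vs USD: differ → JPY
txn_id=903: currency=GBP vs USD: differ → GBP
txn_id=904: currency=USD vs USD: equal → NULL
txn_id=905: currency=USD vs USD: equal → NULL
txn_id=906: currency=EUR vs USD: differ → EUR
txn_id=907: currency=USD vs USD: equal → NULL
txn_id=908: currency=USD vs USD: equal → NULL
txn_id=909: currency=JPY vs USD: differ → JPY
txn_id=910: currency=USD vs USD: equal → NULL
txn_id=911: currency=GBP vs USD: differ → GBP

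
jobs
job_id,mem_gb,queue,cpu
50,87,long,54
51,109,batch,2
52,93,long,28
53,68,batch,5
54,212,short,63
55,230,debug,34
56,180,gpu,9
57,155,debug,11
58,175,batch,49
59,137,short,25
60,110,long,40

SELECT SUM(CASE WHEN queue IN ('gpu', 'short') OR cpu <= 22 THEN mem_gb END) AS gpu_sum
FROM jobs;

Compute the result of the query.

861

job_id=50: ✗
job_id=51: ✓ → 109
job_id=52: ✗
job_id=53: ✓ → 68
job_id=54: ✓ → 212
job_id=55: ✗
job_id=56: ✓ → 180
job_id=57: ✓ → 155
job_id=58: ✗
job_id=59: ✓ → 137
job_id=60: ✗
gpu_sum = 109 + 68 + 212 + 180 + 155 + 137 = 861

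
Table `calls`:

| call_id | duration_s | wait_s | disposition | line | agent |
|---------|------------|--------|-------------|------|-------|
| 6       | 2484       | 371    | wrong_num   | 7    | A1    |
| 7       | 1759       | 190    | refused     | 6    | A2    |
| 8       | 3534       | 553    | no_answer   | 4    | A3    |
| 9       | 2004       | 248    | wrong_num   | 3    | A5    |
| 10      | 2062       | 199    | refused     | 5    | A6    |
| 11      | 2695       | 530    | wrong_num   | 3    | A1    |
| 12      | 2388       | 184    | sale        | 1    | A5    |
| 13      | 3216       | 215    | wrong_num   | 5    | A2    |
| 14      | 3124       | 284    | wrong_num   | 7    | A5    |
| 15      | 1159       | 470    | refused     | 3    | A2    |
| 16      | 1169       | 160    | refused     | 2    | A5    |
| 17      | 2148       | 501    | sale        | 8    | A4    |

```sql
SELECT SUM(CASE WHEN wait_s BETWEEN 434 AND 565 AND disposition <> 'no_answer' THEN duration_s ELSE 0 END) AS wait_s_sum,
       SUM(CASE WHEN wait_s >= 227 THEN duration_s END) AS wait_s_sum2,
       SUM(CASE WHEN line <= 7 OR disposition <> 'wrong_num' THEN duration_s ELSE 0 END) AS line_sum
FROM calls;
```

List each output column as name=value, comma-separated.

[wait_s_sum: wait_s BETWEEN 434 AND 565 AND disposition <> 'no_answer']
call_id=6: ✗
call_id=7: ✗
call_id=8: ✗
call_id=9: ✗
call_id=10: ✗
call_id=11: ✓ → 2695
call_id=12: ✗
call_id=13: ✗
call_id=14: ✗
call_id=15: ✓ → 1159
call_id=16: ✗
call_id=17: ✓ → 2148
wait_s_sum = 2695 + 1159 + 2148 = 6002
—
[wait_s_sum2: wait_s >= 227]
call_id=6: ✓ → 2484
call_id=7: ✗
call_id=8: ✓ → 3534
call_id=9: ✓ → 2004
call_id=10: ✗
call_id=11: ✓ → 2695
call_id=12: ✗
call_id=13: ✗
call_id=14: ✓ → 3124
call_id=15: ✓ → 1159
call_id=16: ✗
call_id=17: ✓ → 2148
wait_s_sum2 = 2484 + 3534 + 2004 + 2695 + 3124 + 1159 + 2148 = 17148
—
[line_sum: line <= 7 OR disposition <> 'wrong_num']
call_id=6: ✓ → 2484
call_id=7: ✓ → 1759
call_id=8: ✓ → 3534
call_id=9: ✓ → 2004
call_id=10: ✓ → 2062
call_id=11: ✓ → 2695
call_id=12: ✓ → 2388
call_id=13: ✓ → 3216
call_id=14: ✓ → 3124
call_id=15: ✓ → 1159
call_id=16: ✓ → 1169
call_id=17: ✓ → 2148
line_sum = 2484 + 1759 + 3534 + 2004 + 2062 + 2695 + 2388 + 3216 + 3124 + 1159 + 1169 + 2148 = 27742

wait_s_sum=6002, wait_s_sum2=17148, line_sum=27742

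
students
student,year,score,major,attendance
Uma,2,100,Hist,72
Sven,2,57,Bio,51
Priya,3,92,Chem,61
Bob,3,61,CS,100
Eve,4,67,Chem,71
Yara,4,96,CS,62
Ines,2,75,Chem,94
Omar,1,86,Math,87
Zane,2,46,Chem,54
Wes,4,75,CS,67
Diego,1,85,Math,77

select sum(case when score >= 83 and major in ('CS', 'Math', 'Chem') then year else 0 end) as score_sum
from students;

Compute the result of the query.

9

student=Uma: ✗
student=Sven: ✗
student=Priya: ✓ → 3
student=Bob: ✗
student=Eve: ✗
student=Yara: ✓ → 4
student=Ines: ✗
student=Omar: ✓ → 1
student=Zane: ✗
student=Wes: ✗
student=Diego: ✓ → 1
score_sum = 3 + 4 + 1 + 1 = 9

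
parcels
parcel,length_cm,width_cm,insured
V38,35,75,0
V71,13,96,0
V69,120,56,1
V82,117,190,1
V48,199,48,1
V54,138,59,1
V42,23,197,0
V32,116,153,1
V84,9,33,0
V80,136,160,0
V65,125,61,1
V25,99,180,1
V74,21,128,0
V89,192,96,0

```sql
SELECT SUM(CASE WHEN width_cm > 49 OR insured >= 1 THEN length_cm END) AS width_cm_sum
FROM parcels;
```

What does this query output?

1334

parcel=V38: ✓ → 35
parcel=V71: ✓ → 13
parcel=V69: ✓ → 120
parcel=V82: ✓ → 117
parcel=V48: ✓ → 199
parcel=V54: ✓ → 138
parcel=V42: ✓ → 23
parcel=V32: ✓ → 116
parcel=V84: ✗
parcel=V80: ✓ → 136
parcel=V65: ✓ → 125
parcel=V25: ✓ → 99
parcel=V74: ✓ → 21
parcel=V89: ✓ → 192
width_cm_sum = 35 + 13 + 120 + 117 + 199 + 138 + 23 + 116 + 136 + 125 + 99 + 21 + 192 = 1334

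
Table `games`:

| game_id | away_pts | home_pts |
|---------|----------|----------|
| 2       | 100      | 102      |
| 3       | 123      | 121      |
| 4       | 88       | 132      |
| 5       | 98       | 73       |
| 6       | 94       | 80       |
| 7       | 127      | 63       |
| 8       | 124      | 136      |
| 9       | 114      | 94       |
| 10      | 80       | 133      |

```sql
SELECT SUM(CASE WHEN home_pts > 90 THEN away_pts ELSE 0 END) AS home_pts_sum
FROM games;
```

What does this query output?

game_id=2: ✓ → 100
game_id=3: ✓ → 123
game_id=4: ✓ → 88
game_id=5: ✗
game_id=6: ✗
game_id=7: ✗
game_id=8: ✓ → 124
game_id=9: ✓ → 114
game_id=10: ✓ → 80
home_pts_sum = 100 + 123 + 88 + 124 + 114 + 80 = 629

629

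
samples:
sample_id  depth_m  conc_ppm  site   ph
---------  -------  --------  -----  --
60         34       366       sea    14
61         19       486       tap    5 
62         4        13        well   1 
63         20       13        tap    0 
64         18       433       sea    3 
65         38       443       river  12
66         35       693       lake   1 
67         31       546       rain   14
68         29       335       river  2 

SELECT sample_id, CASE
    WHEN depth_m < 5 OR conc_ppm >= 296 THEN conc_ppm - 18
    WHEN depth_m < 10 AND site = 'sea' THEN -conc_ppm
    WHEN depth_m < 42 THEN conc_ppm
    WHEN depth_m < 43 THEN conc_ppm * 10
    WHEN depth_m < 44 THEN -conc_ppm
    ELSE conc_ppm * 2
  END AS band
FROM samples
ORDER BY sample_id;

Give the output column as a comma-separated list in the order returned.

sample_id=60: depth_m < 5 OR conc_ppm >= 296 → 348
sample_id=61: depth_m < 5 OR conc_ppm >= 296 → 468
sample_id=62: depth_m < 5 OR conc_ppm >= 296 → -5
sample_id=63: depth_m < 42 → 13
sample_id=64: depth_m < 5 OR conc_ppm >= 296 → 415
sample_id=65: depth_m < 5 OR conc_ppm >= 296 → 425
sample_id=66: depth_m < 5 OR conc_ppm >= 296 → 675
sample_id=67: depth_m < 5 OR conc_ppm >= 296 → 528
sample_id=68: depth_m < 5 OR conc_ppm >= 296 → 317

348, 468, -5, 13, 415, 425, 675, 528, 317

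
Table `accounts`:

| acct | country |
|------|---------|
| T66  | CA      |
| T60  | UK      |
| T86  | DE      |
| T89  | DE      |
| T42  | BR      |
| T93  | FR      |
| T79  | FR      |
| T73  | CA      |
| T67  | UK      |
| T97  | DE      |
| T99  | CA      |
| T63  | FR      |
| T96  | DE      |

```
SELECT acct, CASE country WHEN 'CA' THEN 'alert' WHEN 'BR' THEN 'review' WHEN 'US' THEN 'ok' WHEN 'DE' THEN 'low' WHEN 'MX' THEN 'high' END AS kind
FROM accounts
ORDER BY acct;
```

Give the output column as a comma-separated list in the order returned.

acct=T42: country='BR' → review
acct=T60: (no match → NULL) → NULL
acct=T63: (no match → NULL) → NULL
acct=T66: country='CA' → alert
acct=T67: (no match → NULL) → NULL
acct=T73: country='CA' → alert
acct=T79: (no match → NULL) → NULL
acct=T86: country='DE' → low
acct=T89: country='DE' → low
acct=T93: (no match → NULL) → NULL
acct=T96: country='DE' → low
acct=T97: country='DE' → low
acct=T99: country='CA' → alert

review, NULL, NULL, alert, NULL, alert, NULL, low, low, NULL, low, low, alert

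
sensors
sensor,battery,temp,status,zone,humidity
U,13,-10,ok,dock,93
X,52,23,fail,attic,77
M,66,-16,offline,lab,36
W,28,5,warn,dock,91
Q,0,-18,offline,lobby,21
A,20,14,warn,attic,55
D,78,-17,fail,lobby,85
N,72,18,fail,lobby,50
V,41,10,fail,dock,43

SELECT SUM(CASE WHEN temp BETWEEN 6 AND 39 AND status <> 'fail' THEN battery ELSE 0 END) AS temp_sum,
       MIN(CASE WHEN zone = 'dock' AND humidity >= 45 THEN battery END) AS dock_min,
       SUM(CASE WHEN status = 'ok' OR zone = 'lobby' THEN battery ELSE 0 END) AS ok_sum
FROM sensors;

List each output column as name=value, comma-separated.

[temp_sum: temp BETWEEN 6 AND 39 AND status <> 'fail']
sensor=U: ✗
sensor=X: ✗
sensor=M: ✗
sensor=W: ✗
sensor=Q: ✗
sensor=A: ✓ → 20
sensor=D: ✗
sensor=N: ✗
sensor=V: ✗
temp_sum = 20
—
[dock_min: zone = 'dock' AND humidity >= 45]
sensor=U: ✓ → 13
sensor=X: ✗
sensor=M: ✗
sensor=W: ✓ → 28
sensor=Q: ✗
sensor=A: ✗
sensor=D: ✗
sensor=N: ✗
sensor=V: ✗
dock_min = MIN(13, 28) = 13
—
[ok_sum: status = 'ok' OR zone = 'lobby']
sensor=U: ✓ → 13
sensor=X: ✗
sensor=M: ✗
sensor=W: ✗
sensor=Q: ✓ → 0
sensor=A: ✗
sensor=D: ✓ → 78
sensor=N: ✓ → 72
sensor=V: ✗
ok_sum = 13 + 78 + 72 = 163

temp_sum=20, dock_min=13, ok_sum=163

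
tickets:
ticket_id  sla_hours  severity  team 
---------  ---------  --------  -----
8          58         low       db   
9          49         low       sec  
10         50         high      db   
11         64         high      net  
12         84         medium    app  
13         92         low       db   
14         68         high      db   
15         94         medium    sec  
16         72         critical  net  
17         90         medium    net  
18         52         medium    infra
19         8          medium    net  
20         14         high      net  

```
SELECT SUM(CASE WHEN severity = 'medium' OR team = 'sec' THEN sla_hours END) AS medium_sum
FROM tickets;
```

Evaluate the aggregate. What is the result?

ticket_id=8: ✗
ticket_id=9: ✓ → 49
ticket_id=10: ✗
ticket_id=11: ✗
ticket_id=12: ✓ → 84
ticket_id=13: ✗
ticket_id=14: ✗
ticket_id=15: ✓ → 94
ticket_id=16: ✗
ticket_id=17: ✓ → 90
ticket_id=18: ✓ → 52
ticket_id=19: ✓ → 8
ticket_id=20: ✗
medium_sum = 49 + 84 + 94 + 90 + 52 + 8 = 377

377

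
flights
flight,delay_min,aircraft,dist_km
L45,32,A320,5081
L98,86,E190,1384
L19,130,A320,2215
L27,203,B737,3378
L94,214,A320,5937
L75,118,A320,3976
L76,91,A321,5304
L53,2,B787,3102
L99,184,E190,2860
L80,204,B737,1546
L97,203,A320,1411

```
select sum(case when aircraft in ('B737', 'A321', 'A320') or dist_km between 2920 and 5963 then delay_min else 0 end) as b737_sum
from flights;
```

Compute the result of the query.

1197

flight=L45: ✓ → 32
flight=L98: ✗
flight=L19: ✓ → 130
flight=L27: ✓ → 203
flight=L94: ✓ → 214
flight=L75: ✓ → 118
flight=L76: ✓ → 91
flight=L53: ✓ → 2
flight=L99: ✗
flight=L80: ✓ → 204
flight=L97: ✓ → 203
b737_sum = 32 + 130 + 203 + 214 + 118 + 91 + 2 + 204 + 203 = 1197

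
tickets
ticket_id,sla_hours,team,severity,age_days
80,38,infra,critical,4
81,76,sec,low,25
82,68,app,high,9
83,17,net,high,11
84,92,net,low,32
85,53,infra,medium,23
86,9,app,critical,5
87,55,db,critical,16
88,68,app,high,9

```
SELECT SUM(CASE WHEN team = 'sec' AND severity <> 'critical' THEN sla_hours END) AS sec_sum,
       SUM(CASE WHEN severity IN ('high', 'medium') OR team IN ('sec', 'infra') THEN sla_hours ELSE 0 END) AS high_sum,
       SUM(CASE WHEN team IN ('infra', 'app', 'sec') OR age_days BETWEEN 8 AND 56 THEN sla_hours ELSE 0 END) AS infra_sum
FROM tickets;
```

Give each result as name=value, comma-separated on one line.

sec_sum=76, high_sum=320, infra_sum=476

[sec_sum: team = 'sec' AND severity <> 'critical']
ticket_id=80: ✗
ticket_id=81: ✓ → 76
ticket_id=82: ✗
ticket_id=83: ✗
ticket_id=84: ✗
ticket_id=85: ✗
ticket_id=86: ✗
ticket_id=87: ✗
ticket_id=88: ✗
sec_sum = 76
—
[high_sum: severity IN ('high', 'medium') OR team IN ('sec', 'infra')]
ticket_id=80: ✓ → 38
ticket_id=81: ✓ → 76
ticket_id=82: ✓ → 68
ticket_id=83: ✓ → 17
ticket_id=84: ✗
ticket_id=85: ✓ → 53
ticket_id=86: ✗
ticket_id=87: ✗
ticket_id=88: ✓ → 68
high_sum = 38 + 76 + 68 + 17 + 53 + 68 = 320
—
[infra_sum: team IN ('infra', 'app', 'sec') OR age_days BETWEEN 8 AND 56]
ticket_id=80: ✓ → 38
ticket_id=81: ✓ → 76
ticket_id=82: ✓ → 68
ticket_id=83: ✓ → 17
ticket_id=84: ✓ → 92
ticket_id=85: ✓ → 53
ticket_id=86: ✓ → 9
ticket_id=87: ✓ → 55
ticket_id=88: ✓ → 68
infra_sum = 38 + 76 + 68 + 17 + 92 + 53 + 9 + 55 + 68 = 476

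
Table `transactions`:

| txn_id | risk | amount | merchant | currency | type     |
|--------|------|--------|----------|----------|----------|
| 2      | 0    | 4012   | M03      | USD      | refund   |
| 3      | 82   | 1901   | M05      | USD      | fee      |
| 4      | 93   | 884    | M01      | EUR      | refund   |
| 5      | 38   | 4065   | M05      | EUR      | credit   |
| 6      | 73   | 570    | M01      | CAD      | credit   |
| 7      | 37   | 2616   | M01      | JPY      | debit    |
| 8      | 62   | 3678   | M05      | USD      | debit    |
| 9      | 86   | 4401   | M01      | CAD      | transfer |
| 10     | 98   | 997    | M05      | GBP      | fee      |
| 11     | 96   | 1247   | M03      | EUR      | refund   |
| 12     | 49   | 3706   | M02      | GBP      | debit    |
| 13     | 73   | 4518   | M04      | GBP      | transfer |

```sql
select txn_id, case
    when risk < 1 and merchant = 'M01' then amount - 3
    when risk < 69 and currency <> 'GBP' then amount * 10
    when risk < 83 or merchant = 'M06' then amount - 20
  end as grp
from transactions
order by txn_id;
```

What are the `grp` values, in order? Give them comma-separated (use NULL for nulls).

txn_id=2: risk < 69 and currency <> 'GBP' → 40120
txn_id=3: risk < 83 or merchant = 'M06' → 1881
txn_id=4: (no match → NULL) → NULL
txn_id=5: risk < 69 and currency <> 'GBP' → 40650
txn_id=6: risk < 83 or merchant = 'M06' → 550
txn_id=7: risk < 69 and currency <> 'GBP' → 26160
txn_id=8: risk < 69 and currency <> 'GBP' → 36780
txn_id=9: (no match → NULL) → NULL
txn_id=10: (no match → NULL) → NULL
txn_id=11: (no match → NULL) → NULL
txn_id=12: risk < 83 or merchant = 'M06' → 3686
txn_id=13: risk < 83 or merchant = 'M06' → 4498

40120, 1881, NULL, 40650, 550, 26160, 36780, NULL, NULL, NULL, 3686, 4498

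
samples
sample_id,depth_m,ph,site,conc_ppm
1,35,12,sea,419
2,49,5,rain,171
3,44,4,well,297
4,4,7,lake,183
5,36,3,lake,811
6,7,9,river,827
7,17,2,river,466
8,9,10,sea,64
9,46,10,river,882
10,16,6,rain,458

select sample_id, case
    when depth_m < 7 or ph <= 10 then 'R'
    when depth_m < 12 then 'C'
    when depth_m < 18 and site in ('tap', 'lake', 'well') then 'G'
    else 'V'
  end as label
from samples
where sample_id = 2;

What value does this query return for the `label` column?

sample_id = 2: depth_m=49, ph=5, site=rain, conc_ppm=171.
depth_m < 7 or ph <= 10 → true → R

R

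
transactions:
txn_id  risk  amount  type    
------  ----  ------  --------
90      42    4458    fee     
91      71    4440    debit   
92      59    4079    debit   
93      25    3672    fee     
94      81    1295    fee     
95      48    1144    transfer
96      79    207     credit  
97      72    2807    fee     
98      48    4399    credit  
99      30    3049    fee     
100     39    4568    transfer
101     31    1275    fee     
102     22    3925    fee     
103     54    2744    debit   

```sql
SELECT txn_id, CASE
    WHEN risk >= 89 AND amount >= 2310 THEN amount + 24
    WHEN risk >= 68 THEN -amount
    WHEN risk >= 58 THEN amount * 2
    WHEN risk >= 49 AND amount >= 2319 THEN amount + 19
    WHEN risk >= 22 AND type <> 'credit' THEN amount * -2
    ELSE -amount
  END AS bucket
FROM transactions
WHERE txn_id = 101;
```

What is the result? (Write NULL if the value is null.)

txn_id = 101: risk=31, amount=1275, type=fee.
risk >= 89 AND amount >= 2310 → false
risk >= 68 → false
risk >= 58 → false
risk >= 49 AND amount >= 2319 → false
risk >= 22 AND type <> 'credit' → true → -2550

-2550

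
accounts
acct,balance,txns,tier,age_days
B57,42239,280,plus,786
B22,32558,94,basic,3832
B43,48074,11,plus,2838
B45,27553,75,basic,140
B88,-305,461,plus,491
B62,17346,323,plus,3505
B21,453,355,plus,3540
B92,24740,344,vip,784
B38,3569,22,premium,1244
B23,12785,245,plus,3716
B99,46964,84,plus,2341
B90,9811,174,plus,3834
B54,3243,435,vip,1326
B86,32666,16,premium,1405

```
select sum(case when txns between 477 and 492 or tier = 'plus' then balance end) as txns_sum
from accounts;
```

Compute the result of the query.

acct=B57: ✓ → 42239
acct=B22: ✗
acct=B43: ✓ → 48074
acct=B45: ✗
acct=B88: ✓ → -305
acct=B62: ✓ → 17346
acct=B21: ✓ → 453
acct=B92: ✗
acct=B38: ✗
acct=B23: ✓ → 12785
acct=B99: ✓ → 46964
acct=B90: ✓ → 9811
acct=B54: ✗
acct=B86: ✗
txns_sum = 42239 + 48074 + -305 + 17346 + 453 + 12785 + 46964 + 9811 = 177367

177367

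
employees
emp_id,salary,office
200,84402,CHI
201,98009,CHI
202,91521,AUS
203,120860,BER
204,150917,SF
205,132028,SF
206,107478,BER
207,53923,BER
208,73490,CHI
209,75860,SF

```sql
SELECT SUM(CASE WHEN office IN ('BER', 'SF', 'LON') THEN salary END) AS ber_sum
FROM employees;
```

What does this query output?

641066

emp_id=200: ✗
emp_id=201: ✗
emp_id=202: ✗
emp_id=203: ✓ → 120860
emp_id=204: ✓ → 150917
emp_id=205: ✓ → 132028
emp_id=206: ✓ → 107478
emp_id=207: ✓ → 53923
emp_id=208: ✗
emp_id=209: ✓ → 75860
ber_sum = 120860 + 150917 + 132028 + 107478 + 53923 + 75860 = 641066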